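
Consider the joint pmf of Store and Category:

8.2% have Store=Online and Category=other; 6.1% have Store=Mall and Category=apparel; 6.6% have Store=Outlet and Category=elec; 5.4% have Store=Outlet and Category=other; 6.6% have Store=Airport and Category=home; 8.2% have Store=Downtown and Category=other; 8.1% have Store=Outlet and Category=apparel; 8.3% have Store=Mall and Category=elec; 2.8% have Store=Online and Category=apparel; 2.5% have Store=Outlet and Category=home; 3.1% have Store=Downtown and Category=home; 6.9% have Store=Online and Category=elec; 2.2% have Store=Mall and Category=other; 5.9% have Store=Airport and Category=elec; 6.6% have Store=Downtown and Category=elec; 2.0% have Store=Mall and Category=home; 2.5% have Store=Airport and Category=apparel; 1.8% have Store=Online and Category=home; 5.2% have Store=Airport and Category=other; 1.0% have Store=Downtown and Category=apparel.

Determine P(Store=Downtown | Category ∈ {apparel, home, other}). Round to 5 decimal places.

P(Category=apparel) = 0.010 + 0.061 + 0.025 + 0.081 + 0.028 = 0.205.
P(Category=home) = 0.031 + 0.020 + 0.066 + 0.025 + 0.018 = 0.160.
P(Category=other) = 0.082 + 0.022 + 0.052 + 0.054 + 0.082 = 0.292.
P(Category ∈ {apparel, home, other}) = 0.205 + 0.160 + 0.292 = 0.657; P(Store=Downtown, Category ∈ {apparel, home, other}) = 0.010 + 0.031 + 0.082 = 0.123.
P(Store=Downtown | Category ∈ {apparel, home, other}) = 0.123/0.657 = 0.18721.

0.18721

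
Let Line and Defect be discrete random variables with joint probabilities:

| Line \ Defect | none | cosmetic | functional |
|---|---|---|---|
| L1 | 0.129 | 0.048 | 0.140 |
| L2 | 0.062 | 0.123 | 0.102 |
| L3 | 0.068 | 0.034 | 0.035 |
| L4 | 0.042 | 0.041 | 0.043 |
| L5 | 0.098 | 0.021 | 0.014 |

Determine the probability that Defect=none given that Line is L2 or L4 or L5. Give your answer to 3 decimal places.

P(Line=L2) = 0.062 + 0.123 + 0.102 = 0.287.
P(Line=L4) = 0.042 + 0.041 + 0.043 = 0.126.
P(Line=L5) = 0.098 + 0.021 + 0.014 = 0.133.
P(Line ∈ {L2, L4, L5}) = 0.287 + 0.126 + 0.133 = 0.546; P(Defect=none, Line ∈ {L2, L4, L5}) = 0.062 + 0.042 + 0.098 = 0.202.
P(Defect=none | Line ∈ {L2, L4, L5}) = 0.202/0.546 = 0.370.

0.370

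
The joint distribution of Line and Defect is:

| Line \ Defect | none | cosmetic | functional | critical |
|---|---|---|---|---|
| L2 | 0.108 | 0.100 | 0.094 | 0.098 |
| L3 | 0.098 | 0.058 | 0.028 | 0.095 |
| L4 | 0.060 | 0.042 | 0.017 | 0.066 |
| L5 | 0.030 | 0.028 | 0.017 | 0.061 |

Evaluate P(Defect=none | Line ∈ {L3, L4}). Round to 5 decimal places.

0.34052

P(Line=L3) = 0.098 + 0.058 + 0.028 + 0.095 = 0.279.
P(Line=L4) = 0.060 + 0.042 + 0.017 + 0.066 = 0.185.
P(Line ∈ {L3, L4}) = 0.279 + 0.185 = 0.464; P(Defect=none, Line ∈ {L3, L4}) = 0.098 + 0.060 = 0.158.
P(Defect=none | Line ∈ {L3, L4}) = 0.158/0.464 = 0.34052.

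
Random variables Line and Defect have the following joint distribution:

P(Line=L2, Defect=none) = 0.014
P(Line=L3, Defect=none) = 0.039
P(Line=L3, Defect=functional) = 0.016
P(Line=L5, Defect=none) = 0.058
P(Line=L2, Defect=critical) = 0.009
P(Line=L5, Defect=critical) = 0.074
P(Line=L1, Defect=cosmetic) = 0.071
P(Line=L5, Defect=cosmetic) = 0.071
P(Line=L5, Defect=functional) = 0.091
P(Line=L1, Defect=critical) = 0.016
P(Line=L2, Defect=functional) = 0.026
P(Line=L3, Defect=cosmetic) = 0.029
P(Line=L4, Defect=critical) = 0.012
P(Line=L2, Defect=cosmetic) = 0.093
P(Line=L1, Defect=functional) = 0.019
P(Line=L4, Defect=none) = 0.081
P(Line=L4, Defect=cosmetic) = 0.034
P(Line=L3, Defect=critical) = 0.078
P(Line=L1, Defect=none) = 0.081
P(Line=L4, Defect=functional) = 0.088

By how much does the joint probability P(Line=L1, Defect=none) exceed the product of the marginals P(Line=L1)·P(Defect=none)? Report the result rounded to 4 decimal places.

0.0299

P(Line=L1) = 0.081 + 0.071 + 0.019 + 0.016 = 0.187.
P(Defect=none) = 0.081 + 0.014 + 0.039 + 0.081 + 0.058 = 0.273.
P(Line=L1, Defect=none) − P(Line=L1)P(Defect=none) = 0.081 − 0.187×0.273 = 0.0299.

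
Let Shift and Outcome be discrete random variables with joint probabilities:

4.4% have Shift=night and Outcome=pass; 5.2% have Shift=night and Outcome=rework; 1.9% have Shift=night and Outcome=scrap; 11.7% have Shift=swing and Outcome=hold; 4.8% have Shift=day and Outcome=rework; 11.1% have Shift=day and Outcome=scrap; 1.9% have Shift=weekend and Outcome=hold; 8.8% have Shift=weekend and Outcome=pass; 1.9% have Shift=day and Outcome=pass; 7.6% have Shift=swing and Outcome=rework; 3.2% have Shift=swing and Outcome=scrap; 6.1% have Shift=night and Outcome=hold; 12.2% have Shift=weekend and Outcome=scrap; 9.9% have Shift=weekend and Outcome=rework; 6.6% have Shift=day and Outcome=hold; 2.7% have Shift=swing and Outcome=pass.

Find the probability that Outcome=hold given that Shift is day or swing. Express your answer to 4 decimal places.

P(Shift=day) = 0.019 + 0.048 + 0.111 + 0.066 = 0.244.
P(Shift=swing) = 0.027 + 0.076 + 0.032 + 0.117 = 0.252.
P(Shift ∈ {day, swing}) = 0.244 + 0.252 = 0.496; P(Outcome=hold, Shift ∈ {day, swing}) = 0.066 + 0.117 = 0.183.
P(Outcome=hold | Shift ∈ {day, swing}) = 0.183/0.496 = 0.3690.

0.3690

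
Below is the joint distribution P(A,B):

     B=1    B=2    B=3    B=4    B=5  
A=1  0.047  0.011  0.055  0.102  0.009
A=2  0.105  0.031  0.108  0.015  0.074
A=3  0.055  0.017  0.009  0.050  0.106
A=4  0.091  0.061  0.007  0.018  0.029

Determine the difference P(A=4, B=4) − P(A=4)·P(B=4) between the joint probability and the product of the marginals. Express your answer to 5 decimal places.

P(A=4) = 0.091 + 0.061 + 0.007 + 0.018 + 0.029 = 0.206.
P(B=4) = 0.102 + 0.015 + 0.050 + 0.018 = 0.185.
P(A=4, B=4) − P(A=4)P(B=4) = 0.018 − 0.206×0.185 = -0.02011.

-0.02011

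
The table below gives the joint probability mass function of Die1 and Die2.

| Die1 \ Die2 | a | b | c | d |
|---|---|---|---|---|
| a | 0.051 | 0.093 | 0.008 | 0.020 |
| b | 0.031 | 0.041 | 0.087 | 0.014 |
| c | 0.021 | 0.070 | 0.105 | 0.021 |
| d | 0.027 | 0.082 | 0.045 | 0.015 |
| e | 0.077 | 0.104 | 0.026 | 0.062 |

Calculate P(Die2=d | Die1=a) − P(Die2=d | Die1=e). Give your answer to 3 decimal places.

P(Die1=a) = 0.051 + 0.093 + 0.008 + 0.020 = 0.172; P(Die2=d | Die1=a) = 0.020/0.172 = 0.1163.
P(Die1=e) = 0.077 + 0.104 + 0.026 + 0.062 = 0.269; P(Die2=d | Die1=e) = 0.062/0.269 = 0.2305.
Difference = -0.114.

-0.114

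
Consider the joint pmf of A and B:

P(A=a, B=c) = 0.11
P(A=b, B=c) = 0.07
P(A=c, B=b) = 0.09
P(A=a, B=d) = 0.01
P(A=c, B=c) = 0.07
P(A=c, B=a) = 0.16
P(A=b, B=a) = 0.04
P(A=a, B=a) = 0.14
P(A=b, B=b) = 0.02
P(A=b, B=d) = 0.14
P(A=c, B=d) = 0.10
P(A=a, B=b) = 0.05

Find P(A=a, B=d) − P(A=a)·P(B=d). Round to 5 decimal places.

-0.06750

P(A=a) = 0.14 + 0.05 + 0.11 + 0.01 = 0.31.
P(B=d) = 0.01 + 0.14 + 0.10 = 0.25.
P(A=a, B=d) − P(A=a)P(B=d) = 0.01 − 0.31×0.25 = -0.06750.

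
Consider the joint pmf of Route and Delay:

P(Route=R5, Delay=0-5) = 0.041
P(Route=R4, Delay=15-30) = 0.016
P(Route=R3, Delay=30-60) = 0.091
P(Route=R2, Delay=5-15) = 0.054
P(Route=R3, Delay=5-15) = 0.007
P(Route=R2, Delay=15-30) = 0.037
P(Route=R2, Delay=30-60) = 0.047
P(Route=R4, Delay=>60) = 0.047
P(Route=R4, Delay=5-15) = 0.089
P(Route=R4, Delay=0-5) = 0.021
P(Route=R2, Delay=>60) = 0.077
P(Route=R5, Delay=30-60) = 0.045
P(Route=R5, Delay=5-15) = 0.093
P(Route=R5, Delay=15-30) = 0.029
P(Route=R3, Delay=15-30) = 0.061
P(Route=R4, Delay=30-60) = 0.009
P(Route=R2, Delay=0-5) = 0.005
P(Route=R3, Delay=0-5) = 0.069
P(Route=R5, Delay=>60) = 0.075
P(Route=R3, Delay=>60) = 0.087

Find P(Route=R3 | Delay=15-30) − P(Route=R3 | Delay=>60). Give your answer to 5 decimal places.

0.12238

P(Delay=15-30) = 0.037 + 0.061 + 0.016 + 0.029 = 0.143; P(Route=R3 | Delay=15-30) = 0.061/0.143 = 0.426573.
P(Delay=>60) = 0.077 + 0.087 + 0.047 + 0.075 = 0.286; P(Route=R3 | Delay=>60) = 0.087/0.286 = 0.304196.
Difference = 0.12238.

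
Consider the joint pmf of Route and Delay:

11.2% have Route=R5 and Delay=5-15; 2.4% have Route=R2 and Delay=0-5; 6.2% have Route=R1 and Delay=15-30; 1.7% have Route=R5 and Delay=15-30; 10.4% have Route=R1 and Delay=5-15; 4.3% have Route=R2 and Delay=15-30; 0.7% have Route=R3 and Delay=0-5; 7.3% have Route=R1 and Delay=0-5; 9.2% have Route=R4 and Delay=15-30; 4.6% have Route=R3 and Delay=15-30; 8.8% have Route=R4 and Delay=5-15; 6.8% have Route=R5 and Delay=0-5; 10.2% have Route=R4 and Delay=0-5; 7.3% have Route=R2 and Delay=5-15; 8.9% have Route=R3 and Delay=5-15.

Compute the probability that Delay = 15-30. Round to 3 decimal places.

P(Delay=15-30) = 0.062 + 0.043 + 0.046 + 0.092 + 0.017 = 0.260.

0.260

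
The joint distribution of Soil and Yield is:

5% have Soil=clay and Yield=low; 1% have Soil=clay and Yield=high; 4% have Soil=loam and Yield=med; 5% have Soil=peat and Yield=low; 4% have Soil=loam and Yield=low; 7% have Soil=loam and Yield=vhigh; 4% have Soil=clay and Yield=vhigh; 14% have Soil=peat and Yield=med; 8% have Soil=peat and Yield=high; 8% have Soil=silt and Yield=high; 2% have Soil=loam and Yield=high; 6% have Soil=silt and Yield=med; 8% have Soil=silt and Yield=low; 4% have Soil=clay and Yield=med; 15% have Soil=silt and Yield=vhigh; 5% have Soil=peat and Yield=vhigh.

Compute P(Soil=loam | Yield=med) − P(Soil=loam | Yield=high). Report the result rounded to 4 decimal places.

0.0376

P(Yield=med) = 0.04 + 0.04 + 0.06 + 0.14 = 0.28; P(Soil=loam | Yield=med) = 0.04/0.28 = 0.14286.
P(Yield=high) = 0.02 + 0.01 + 0.08 + 0.08 = 0.19; P(Soil=loam | Yield=high) = 0.02/0.19 = 0.10526.
Difference = 0.0376.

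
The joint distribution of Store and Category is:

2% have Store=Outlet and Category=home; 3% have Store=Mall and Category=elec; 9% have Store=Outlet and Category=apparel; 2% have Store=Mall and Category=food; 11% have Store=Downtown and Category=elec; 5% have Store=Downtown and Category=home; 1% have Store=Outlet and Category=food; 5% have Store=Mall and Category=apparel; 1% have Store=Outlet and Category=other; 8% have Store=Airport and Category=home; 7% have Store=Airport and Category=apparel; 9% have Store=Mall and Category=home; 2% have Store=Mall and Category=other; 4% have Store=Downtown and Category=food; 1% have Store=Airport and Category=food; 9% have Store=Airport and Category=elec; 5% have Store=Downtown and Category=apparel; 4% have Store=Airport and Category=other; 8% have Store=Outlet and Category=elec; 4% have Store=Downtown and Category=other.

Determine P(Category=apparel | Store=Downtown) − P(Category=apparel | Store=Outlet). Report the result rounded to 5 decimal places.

P(Store=Downtown) = 0.04 + 0.05 + 0.11 + 0.05 + 0.04 = 0.29; P(Category=apparel | Store=Downtown) = 0.05/0.29 = 0.172414.
P(Store=Outlet) = 0.01 + 0.09 + 0.08 + 0.02 + 0.01 = 0.21; P(Category=apparel | Store=Outlet) = 0.09/0.21 = 0.428571.
Difference = -0.25616.

-0.25616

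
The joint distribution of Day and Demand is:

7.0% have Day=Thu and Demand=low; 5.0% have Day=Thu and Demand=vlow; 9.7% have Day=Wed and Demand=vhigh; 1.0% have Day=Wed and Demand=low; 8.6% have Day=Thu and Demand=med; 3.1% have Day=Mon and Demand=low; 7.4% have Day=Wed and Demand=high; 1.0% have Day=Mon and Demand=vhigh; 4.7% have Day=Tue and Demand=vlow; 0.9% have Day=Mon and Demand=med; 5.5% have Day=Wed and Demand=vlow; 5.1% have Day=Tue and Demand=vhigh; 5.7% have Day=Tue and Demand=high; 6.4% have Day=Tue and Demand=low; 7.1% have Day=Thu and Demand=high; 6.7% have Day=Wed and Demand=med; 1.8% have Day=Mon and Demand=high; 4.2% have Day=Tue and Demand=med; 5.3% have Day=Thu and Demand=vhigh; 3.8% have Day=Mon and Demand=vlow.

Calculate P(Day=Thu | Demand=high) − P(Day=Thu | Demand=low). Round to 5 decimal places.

P(Demand=high) = 0.018 + 0.057 + 0.074 + 0.071 = 0.220; P(Day=Thu | Demand=high) = 0.071/0.220 = 0.322727.
P(Demand=low) = 0.031 + 0.064 + 0.010 + 0.070 = 0.175; P(Day=Thu | Demand=low) = 0.070/0.175 = 0.400000.
Difference = -0.07727.

-0.07727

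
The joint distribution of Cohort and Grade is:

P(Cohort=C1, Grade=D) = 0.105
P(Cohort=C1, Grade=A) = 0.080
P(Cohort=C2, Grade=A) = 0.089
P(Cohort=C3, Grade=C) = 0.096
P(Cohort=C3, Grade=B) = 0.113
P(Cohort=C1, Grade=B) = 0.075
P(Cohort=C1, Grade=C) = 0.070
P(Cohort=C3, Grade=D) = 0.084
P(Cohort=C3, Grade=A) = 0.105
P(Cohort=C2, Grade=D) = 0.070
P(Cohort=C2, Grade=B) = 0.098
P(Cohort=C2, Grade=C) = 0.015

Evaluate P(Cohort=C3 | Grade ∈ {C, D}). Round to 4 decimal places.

0.4091

P(Grade=C) = 0.070 + 0.015 + 0.096 = 0.181.
P(Grade=D) = 0.105 + 0.070 + 0.084 = 0.259.
P(Grade ∈ {C, D}) = 0.181 + 0.259 = 0.440; P(Cohort=C3, Grade ∈ {C, D}) = 0.096 + 0.084 = 0.180.
P(Cohort=C3 | Grade ∈ {C, D}) = 0.180/0.440 = 0.4091.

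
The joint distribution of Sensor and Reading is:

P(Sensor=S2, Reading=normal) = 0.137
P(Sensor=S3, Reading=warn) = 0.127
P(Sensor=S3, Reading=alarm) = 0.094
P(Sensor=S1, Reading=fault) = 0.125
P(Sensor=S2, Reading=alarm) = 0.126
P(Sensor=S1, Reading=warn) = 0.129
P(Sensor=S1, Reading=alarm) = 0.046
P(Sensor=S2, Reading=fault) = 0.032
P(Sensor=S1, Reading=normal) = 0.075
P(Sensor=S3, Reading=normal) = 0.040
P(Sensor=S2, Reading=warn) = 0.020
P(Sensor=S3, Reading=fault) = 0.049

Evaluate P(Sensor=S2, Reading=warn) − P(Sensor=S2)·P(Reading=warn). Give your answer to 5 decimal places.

P(Sensor=S2) = 0.137 + 0.020 + 0.126 + 0.032 = 0.315.
P(Reading=warn) = 0.129 + 0.020 + 0.127 = 0.276.
P(Sensor=S2, Reading=warn) − P(Sensor=S2)P(Reading=warn) = 0.020 − 0.315×0.276 = -0.06694.

-0.06694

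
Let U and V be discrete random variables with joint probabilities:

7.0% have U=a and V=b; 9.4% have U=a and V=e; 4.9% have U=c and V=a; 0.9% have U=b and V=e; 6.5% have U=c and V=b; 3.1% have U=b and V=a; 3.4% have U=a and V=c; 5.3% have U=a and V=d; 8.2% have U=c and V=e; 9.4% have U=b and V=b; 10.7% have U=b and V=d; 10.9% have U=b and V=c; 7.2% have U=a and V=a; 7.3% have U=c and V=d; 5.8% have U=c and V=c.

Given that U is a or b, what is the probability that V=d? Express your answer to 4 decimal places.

P(U=a) = 0.072 + 0.070 + 0.034 + 0.053 + 0.094 = 0.323.
P(U=b) = 0.031 + 0.094 + 0.109 + 0.107 + 0.009 = 0.350.
P(U ∈ {a, b}) = 0.323 + 0.350 = 0.673; P(V=d, U ∈ {a, b}) = 0.053 + 0.107 = 0.160.
P(V=d | U ∈ {a, b}) = 0.160/0.673 = 0.2377.

0.2377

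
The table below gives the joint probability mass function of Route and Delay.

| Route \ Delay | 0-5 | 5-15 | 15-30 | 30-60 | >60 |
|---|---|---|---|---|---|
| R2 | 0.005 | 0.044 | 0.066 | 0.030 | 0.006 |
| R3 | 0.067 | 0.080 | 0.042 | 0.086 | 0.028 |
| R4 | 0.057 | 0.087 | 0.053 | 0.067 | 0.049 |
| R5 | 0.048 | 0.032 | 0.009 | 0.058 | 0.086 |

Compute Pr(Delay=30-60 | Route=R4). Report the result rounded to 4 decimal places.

0.2141

P(Route=R4) = 0.057 + 0.087 + 0.053 + 0.067 + 0.049 = 0.313.
P(Delay=30-60 | Route=R4) = 0.067/0.313 = 0.2141.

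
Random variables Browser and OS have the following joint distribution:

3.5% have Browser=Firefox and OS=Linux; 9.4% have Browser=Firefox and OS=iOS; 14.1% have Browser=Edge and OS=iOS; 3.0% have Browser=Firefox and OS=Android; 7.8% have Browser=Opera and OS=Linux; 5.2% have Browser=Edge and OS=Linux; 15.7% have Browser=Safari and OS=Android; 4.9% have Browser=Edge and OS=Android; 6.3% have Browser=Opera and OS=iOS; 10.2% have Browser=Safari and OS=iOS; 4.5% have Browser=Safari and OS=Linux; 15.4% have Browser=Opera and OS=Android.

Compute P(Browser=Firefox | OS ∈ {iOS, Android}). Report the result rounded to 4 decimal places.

P(OS=iOS) = 0.094 + 0.102 + 0.141 + 0.063 = 0.400.
P(OS=Android) = 0.030 + 0.157 + 0.049 + 0.154 = 0.390.
P(OS ∈ {iOS, Android}) = 0.400 + 0.390 = 0.790; P(Browser=Firefox, OS ∈ {iOS, Android}) = 0.094 + 0.030 = 0.124.
P(Browser=Firefox | OS ∈ {iOS, Android}) = 0.124/0.790 = 0.1570.

0.1570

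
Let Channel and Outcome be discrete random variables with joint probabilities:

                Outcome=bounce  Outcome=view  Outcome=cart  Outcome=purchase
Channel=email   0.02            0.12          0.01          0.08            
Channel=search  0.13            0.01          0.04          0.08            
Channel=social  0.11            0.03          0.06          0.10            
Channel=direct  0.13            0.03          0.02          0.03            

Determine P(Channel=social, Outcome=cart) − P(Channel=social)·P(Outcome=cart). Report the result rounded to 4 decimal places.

0.0210

P(Channel=social) = 0.11 + 0.03 + 0.06 + 0.10 = 0.30.
P(Outcome=cart) = 0.01 + 0.04 + 0.06 + 0.02 = 0.13.
P(Channel=social, Outcome=cart) − P(Channel=social)P(Outcome=cart) = 0.06 − 0.30×0.13 = 0.0210.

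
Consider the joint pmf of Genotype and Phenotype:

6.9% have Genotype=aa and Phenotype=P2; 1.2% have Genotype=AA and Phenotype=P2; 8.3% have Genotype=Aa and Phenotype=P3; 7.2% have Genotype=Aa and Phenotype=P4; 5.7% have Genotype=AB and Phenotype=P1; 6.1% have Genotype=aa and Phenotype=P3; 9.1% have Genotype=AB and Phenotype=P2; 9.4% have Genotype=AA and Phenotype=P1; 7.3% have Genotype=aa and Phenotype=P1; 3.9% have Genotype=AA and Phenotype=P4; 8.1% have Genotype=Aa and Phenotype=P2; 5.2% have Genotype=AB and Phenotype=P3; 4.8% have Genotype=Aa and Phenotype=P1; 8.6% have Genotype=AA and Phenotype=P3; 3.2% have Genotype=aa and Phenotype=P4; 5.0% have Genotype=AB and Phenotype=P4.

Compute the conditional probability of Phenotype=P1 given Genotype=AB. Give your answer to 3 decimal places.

0.228

P(Genotype=AB) = 0.057 + 0.091 + 0.052 + 0.050 = 0.250.
P(Phenotype=P1 | Genotype=AB) = 0.057/0.250 = 0.228.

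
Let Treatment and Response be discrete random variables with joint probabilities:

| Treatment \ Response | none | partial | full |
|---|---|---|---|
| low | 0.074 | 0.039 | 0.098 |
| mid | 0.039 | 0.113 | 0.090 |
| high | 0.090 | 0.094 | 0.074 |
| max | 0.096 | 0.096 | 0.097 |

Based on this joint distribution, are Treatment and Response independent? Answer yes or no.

P(Treatment=mid) = 0.242 and P(Response=none) = 0.299, so their product is 0.07236, but P(Treatment=mid, Response=none) = 0.039. Since these differ, Treatment and Response are not independent.

no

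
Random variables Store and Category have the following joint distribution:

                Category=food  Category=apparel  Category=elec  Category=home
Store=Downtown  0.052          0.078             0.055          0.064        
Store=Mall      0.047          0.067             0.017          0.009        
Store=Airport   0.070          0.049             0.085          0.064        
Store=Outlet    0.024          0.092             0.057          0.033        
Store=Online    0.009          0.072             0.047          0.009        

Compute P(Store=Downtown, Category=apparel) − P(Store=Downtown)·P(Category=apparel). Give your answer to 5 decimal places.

-0.01114

P(Store=Downtown) = 0.052 + 0.078 + 0.055 + 0.064 = 0.249.
P(Category=apparel) = 0.078 + 0.067 + 0.049 + 0.092 + 0.072 = 0.358.
P(Store=Downtown, Category=apparel) − P(Store=Downtown)P(Category=apparel) = 0.078 − 0.249×0.358 = -0.01114.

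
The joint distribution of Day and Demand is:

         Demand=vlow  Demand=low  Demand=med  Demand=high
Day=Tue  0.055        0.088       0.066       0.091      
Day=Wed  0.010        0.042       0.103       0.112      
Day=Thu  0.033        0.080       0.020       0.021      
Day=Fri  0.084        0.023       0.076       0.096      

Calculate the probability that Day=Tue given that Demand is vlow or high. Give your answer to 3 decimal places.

P(Demand=vlow) = 0.055 + 0.010 + 0.033 + 0.084 = 0.182.
P(Demand=high) = 0.091 + 0.112 + 0.021 + 0.096 = 0.320.
P(Demand ∈ {vlow, high}) = 0.182 + 0.320 = 0.502; P(Day=Tue, Demand ∈ {vlow, high}) = 0.055 + 0.091 = 0.146.
P(Day=Tue | Demand ∈ {vlow, high}) = 0.146/0.502 = 0.291.

0.291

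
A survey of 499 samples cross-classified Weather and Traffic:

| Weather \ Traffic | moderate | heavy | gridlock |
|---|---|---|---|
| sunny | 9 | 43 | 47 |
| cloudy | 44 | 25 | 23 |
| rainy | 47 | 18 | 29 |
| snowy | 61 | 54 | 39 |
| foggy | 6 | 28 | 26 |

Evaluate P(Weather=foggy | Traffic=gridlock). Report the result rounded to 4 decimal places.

Total with Traffic=gridlock: 47 + 23 + 29 + 39 + 26 = 164.
P(Weather=foggy | Traffic=gridlock) = 26/164 = 0.1585.

0.1585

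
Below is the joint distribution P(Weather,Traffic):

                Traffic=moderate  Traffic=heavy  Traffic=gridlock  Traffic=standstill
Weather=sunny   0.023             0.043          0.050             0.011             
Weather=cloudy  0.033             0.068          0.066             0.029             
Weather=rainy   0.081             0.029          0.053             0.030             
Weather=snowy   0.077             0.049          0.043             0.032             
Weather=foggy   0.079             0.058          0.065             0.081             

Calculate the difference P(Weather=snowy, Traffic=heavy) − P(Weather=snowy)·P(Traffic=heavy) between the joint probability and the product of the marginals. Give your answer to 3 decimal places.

-0.001

P(Weather=snowy) = 0.077 + 0.049 + 0.043 + 0.032 = 0.201.
P(Traffic=heavy) = 0.043 + 0.068 + 0.029 + 0.049 + 0.058 = 0.247.
P(Weather=snowy, Traffic=heavy) − P(Weather=snowy)P(Traffic=heavy) = 0.049 − 0.201×0.247 = -0.001.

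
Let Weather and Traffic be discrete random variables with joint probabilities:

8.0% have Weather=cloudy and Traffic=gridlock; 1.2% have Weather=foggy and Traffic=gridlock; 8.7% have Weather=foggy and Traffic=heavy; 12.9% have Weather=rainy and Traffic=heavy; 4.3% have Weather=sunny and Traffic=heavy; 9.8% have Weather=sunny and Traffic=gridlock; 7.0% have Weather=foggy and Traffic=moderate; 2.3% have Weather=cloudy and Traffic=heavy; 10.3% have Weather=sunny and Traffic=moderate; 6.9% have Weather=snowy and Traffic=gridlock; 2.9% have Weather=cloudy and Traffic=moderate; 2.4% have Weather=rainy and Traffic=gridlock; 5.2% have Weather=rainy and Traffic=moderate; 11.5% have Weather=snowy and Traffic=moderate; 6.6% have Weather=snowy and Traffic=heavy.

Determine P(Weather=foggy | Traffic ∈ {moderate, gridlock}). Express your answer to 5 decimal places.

0.12577

P(Traffic=moderate) = 0.103 + 0.029 + 0.052 + 0.115 + 0.070 = 0.369.
P(Traffic=gridlock) = 0.098 + 0.080 + 0.024 + 0.069 + 0.012 = 0.283.
P(Traffic ∈ {moderate, gridlock}) = 0.369 + 0.283 = 0.652; P(Weather=foggy, Traffic ∈ {moderate, gridlock}) = 0.070 + 0.012 = 0.082.
P(Weather=foggy | Traffic ∈ {moderate, gridlock}) = 0.082/0.652 = 0.12577.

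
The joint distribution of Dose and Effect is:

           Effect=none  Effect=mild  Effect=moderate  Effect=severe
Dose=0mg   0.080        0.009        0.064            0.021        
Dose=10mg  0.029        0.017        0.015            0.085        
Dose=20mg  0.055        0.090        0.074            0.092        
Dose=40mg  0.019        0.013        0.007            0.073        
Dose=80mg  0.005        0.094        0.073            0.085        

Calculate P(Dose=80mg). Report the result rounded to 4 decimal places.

0.2570

P(Dose=80mg) = 0.005 + 0.094 + 0.073 + 0.085 = 0.257.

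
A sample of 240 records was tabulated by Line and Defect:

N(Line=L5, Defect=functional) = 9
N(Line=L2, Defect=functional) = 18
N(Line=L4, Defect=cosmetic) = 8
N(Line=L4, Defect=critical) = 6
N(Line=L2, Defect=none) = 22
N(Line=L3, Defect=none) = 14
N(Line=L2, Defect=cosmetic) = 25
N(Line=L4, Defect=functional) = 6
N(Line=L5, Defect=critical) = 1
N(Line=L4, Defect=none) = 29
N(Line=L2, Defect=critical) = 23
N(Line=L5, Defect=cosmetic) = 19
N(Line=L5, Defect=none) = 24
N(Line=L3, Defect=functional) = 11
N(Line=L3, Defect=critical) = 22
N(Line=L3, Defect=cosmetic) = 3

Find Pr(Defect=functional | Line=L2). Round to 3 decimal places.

0.205

Total with Line=L2: 22 + 25 + 18 + 23 = 88.
P(Defect=functional | Line=L2) = 18/88 = 0.205.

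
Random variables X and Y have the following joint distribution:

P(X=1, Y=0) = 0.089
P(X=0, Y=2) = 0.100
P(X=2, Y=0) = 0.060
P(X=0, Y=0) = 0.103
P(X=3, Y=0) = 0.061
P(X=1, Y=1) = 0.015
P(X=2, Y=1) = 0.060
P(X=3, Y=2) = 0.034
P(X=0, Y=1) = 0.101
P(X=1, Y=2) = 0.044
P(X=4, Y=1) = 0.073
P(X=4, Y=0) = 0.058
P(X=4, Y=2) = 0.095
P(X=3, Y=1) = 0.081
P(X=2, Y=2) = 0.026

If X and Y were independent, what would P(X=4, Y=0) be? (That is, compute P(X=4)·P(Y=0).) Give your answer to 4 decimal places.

P(X=4) = 0.058 + 0.073 + 0.095 = 0.226.
P(Y=0) = 0.103 + 0.089 + 0.060 + 0.061 + 0.058 = 0.371.
Product: 0.226 × 0.371 = 0.0838.

0.0838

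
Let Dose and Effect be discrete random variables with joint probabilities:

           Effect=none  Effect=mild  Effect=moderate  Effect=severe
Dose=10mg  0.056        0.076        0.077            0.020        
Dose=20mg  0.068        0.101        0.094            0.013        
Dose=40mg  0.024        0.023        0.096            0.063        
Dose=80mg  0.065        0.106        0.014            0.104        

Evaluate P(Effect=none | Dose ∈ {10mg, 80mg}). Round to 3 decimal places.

0.234

P(Dose=10mg) = 0.056 + 0.076 + 0.077 + 0.020 = 0.229.
P(Dose=80mg) = 0.065 + 0.106 + 0.014 + 0.104 = 0.289.
P(Dose ∈ {10mg, 80mg}) = 0.229 + 0.289 = 0.518; P(Effect=none, Dose ∈ {10mg, 80mg}) = 0.056 + 0.065 = 0.121.
P(Effect=none | Dose ∈ {10mg, 80mg}) = 0.121/0.518 = 0.234.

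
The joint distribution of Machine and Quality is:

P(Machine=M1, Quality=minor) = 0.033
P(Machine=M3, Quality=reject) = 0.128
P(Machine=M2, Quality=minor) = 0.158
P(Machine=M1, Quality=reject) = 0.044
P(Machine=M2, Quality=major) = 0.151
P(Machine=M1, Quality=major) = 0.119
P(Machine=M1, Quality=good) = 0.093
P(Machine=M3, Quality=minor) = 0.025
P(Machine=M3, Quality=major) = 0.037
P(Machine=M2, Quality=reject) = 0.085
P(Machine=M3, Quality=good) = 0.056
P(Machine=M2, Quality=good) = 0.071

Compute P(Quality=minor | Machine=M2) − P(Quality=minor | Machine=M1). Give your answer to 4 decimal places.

0.2256

P(Machine=M2) = 0.071 + 0.158 + 0.151 + 0.085 = 0.465; P(Quality=minor | Machine=M2) = 0.158/0.465 = 0.33978.
P(Machine=M1) = 0.093 + 0.033 + 0.119 + 0.044 = 0.289; P(Quality=minor | Machine=M1) = 0.033/0.289 = 0.11419.
Difference = 0.2256.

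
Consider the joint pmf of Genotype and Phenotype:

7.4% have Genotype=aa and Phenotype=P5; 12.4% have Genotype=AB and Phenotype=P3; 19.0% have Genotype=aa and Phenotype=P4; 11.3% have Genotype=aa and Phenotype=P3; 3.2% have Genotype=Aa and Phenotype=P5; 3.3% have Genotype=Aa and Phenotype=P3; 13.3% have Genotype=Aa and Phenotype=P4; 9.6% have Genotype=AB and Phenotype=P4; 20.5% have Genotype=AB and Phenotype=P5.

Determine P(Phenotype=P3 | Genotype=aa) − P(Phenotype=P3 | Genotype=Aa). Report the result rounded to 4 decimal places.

P(Genotype=aa) = 0.113 + 0.190 + 0.074 = 0.377; P(Phenotype=P3 | Genotype=aa) = 0.113/0.377 = 0.29973.
P(Genotype=Aa) = 0.033 + 0.133 + 0.032 = 0.198; P(Phenotype=P3 | Genotype=Aa) = 0.033/0.198 = 0.16667.
Difference = 0.1331.

0.1331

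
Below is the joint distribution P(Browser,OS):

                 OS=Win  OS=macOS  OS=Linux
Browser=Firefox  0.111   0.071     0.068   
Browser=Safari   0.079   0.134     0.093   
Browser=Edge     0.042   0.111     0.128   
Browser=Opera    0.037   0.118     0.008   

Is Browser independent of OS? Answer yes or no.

no

P(Browser=Opera) = 0.163 and P(OS=macOS) = 0.434, so their product is 0.07074, but P(Browser=Opera, OS=macOS) = 0.118. Since these differ, Browser and OS are not independent.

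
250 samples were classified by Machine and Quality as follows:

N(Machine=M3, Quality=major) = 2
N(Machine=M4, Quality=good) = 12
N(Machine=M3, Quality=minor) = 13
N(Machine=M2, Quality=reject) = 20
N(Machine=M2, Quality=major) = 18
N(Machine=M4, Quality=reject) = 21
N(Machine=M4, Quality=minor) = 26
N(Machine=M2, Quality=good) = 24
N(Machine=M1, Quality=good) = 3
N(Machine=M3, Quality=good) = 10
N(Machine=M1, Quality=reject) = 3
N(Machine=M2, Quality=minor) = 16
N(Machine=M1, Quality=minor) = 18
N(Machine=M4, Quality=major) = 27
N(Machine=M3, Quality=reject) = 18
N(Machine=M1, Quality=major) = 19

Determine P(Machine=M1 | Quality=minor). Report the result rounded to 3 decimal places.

0.247

Total with Quality=minor: 18 + 16 + 13 + 26 = 73.
P(Machine=M1 | Quality=minor) = 18/73 = 0.247.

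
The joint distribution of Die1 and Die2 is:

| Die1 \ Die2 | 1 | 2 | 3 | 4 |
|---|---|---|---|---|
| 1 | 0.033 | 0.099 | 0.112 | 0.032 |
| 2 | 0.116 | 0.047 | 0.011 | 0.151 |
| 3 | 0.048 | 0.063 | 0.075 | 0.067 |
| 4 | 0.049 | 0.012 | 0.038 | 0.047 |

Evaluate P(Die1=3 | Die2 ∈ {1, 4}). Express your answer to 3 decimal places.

P(Die2=1) = 0.033 + 0.116 + 0.048 + 0.049 = 0.246.
P(Die2=4) = 0.032 + 0.151 + 0.067 + 0.047 = 0.297.
P(Die2 ∈ {1, 4}) = 0.246 + 0.297 = 0.543; P(Die1=3, Die2 ∈ {1, 4}) = 0.048 + 0.067 = 0.115.
P(Die1=3 | Die2 ∈ {1, 4}) = 0.115/0.543 = 0.212.

0.212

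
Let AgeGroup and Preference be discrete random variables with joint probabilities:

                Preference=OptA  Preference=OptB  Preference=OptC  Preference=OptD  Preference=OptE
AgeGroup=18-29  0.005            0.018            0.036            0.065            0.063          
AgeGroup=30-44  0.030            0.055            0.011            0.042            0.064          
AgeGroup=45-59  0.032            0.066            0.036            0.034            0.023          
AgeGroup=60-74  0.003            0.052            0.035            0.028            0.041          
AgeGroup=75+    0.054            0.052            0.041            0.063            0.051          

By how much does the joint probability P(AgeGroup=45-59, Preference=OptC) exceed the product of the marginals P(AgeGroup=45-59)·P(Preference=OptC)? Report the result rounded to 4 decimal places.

0.0056

P(AgeGroup=45-59) = 0.032 + 0.066 + 0.036 + 0.034 + 0.023 = 0.191.
P(Preference=OptC) = 0.036 + 0.011 + 0.036 + 0.035 + 0.041 = 0.159.
P(AgeGroup=45-59, Preference=OptC) − P(AgeGroup=45-59)P(Preference=OptC) = 0.036 − 0.191×0.159 = 0.0056.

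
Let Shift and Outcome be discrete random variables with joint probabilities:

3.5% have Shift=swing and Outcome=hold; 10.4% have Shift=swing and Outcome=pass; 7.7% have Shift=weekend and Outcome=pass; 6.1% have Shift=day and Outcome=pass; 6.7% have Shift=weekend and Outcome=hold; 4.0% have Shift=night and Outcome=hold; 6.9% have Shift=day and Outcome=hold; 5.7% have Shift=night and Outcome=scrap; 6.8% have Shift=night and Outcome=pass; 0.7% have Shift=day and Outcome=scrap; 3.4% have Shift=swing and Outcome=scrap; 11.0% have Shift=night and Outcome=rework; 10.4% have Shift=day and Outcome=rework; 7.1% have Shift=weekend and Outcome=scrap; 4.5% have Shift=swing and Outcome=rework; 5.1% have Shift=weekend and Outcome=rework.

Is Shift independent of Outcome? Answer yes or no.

P(Shift=swing) = 0.218 and P(Outcome=pass) = 0.310, so their product is 0.06758, but P(Shift=swing, Outcome=pass) = 0.104. Since these differ, Shift and Outcome are not independent.

no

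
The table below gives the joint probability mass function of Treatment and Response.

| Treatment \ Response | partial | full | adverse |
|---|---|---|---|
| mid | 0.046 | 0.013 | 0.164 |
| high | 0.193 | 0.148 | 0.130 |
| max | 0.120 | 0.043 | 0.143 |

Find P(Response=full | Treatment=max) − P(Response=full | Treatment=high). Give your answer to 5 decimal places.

P(Treatment=max) = 0.120 + 0.043 + 0.143 = 0.306; P(Response=full | Treatment=max) = 0.043/0.306 = 0.140523.
P(Treatment=high) = 0.193 + 0.148 + 0.130 = 0.471; P(Response=full | Treatment=high) = 0.148/0.471 = 0.314225.
Difference = -0.17370.

-0.17370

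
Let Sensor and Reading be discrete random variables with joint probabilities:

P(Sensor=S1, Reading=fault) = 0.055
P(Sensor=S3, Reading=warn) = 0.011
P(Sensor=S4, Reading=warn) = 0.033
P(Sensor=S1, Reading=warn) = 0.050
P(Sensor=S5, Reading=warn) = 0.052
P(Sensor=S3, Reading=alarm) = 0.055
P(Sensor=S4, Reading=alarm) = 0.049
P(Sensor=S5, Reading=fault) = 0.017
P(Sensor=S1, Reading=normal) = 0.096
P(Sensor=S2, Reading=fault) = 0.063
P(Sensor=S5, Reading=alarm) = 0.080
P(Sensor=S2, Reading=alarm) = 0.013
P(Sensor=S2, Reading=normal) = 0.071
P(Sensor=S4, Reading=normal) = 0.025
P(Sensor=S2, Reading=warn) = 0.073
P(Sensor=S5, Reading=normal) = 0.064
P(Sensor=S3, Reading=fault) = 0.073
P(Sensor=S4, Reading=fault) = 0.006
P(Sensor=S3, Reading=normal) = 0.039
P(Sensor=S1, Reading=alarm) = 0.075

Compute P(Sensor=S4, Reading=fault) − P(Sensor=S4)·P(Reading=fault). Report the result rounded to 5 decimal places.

P(Sensor=S4) = 0.025 + 0.033 + 0.049 + 0.006 = 0.113.
P(Reading=fault) = 0.055 + 0.063 + 0.073 + 0.006 + 0.017 = 0.214.
P(Sensor=S4, Reading=fault) − P(Sensor=S4)P(Reading=fault) = 0.006 − 0.113×0.214 = -0.01818.

-0.01818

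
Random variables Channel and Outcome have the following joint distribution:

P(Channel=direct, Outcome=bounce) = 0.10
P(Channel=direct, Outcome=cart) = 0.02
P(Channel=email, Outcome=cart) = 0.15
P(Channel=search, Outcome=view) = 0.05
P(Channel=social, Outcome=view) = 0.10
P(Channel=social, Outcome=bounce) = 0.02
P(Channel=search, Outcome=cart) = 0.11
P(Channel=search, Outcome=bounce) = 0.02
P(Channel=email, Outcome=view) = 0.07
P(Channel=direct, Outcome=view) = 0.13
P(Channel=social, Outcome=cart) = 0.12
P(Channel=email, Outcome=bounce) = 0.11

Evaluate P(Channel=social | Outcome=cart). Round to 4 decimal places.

P(Outcome=cart) = 0.15 + 0.11 + 0.12 + 0.02 = 0.40.
P(Channel=social | Outcome=cart) = 0.12/0.40 = 0.3000.

0.3000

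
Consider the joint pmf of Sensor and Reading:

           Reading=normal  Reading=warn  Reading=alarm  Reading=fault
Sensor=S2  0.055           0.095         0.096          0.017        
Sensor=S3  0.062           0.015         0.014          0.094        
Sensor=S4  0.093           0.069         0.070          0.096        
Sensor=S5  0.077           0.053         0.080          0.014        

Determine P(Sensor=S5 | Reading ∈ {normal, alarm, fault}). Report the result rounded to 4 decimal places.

P(Reading=normal) = 0.055 + 0.062 + 0.093 + 0.077 = 0.287.
P(Reading=alarm) = 0.096 + 0.014 + 0.070 + 0.080 = 0.260.
P(Reading=fault) = 0.017 + 0.094 + 0.096 + 0.014 = 0.221.
P(Reading ∈ {normal, alarm, fault}) = 0.287 + 0.260 + 0.221 = 0.768; P(Sensor=S5, Reading ∈ {normal, alarm, fault}) = 0.077 + 0.080 + 0.014 = 0.171.
P(Sensor=S5 | Reading ∈ {normal, alarm, fault}) = 0.171/0.768 = 0.2227.

0.2227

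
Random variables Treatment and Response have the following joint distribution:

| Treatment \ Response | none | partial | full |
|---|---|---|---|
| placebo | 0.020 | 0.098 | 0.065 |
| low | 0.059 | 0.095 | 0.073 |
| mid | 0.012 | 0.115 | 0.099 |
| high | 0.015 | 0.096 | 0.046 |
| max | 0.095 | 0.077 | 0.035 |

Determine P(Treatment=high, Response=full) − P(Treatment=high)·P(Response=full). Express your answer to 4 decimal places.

-0.0039

P(Treatment=high) = 0.015 + 0.096 + 0.046 = 0.157.
P(Response=full) = 0.065 + 0.073 + 0.099 + 0.046 + 0.035 = 0.318.
P(Treatment=high, Response=full) − P(Treatment=high)P(Response=full) = 0.046 − 0.157×0.318 = -0.0039.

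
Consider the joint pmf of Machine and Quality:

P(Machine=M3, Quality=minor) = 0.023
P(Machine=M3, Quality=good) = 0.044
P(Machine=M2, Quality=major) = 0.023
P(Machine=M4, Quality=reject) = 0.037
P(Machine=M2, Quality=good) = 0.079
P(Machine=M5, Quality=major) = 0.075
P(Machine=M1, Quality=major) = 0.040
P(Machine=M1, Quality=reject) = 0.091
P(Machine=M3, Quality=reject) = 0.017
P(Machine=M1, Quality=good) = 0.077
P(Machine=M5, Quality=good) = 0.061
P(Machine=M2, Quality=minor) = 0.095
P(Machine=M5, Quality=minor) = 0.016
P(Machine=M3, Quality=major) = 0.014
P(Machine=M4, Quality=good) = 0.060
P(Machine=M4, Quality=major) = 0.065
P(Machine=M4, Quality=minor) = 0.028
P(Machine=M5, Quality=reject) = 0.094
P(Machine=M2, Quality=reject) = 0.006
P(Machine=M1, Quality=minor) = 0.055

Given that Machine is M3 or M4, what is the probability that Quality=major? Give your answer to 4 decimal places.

P(Machine=M3) = 0.044 + 0.023 + 0.014 + 0.017 = 0.098.
P(Machine=M4) = 0.060 + 0.028 + 0.065 + 0.037 = 0.190.
P(Machine ∈ {M3, M4}) = 0.098 + 0.190 = 0.288; P(Quality=major, Machine ∈ {M3, M4}) = 0.014 + 0.065 = 0.079.
P(Quality=major | Machine ∈ {M3, M4}) = 0.079/0.288 = 0.2743.

0.2743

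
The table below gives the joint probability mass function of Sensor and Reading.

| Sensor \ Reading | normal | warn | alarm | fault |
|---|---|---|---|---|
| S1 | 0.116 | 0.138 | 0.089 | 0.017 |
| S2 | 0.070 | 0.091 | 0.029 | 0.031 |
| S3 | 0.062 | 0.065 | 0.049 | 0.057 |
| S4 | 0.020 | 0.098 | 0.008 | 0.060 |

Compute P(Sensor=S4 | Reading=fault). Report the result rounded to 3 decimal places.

P(Reading=fault) = 0.017 + 0.031 + 0.057 + 0.060 = 0.165.
P(Sensor=S4 | Reading=fault) = 0.060/0.165 = 0.364.

0.364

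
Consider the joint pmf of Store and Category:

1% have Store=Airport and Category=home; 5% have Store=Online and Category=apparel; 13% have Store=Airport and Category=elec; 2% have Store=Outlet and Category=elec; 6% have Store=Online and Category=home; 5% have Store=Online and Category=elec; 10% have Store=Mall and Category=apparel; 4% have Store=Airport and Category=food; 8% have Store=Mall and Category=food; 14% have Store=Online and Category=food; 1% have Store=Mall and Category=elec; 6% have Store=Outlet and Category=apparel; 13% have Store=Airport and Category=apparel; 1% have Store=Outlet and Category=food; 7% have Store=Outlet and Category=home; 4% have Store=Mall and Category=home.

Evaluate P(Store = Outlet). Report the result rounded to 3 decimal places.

P(Store=Outlet) = 0.01 + 0.06 + 0.02 + 0.07 = 0.16.

0.160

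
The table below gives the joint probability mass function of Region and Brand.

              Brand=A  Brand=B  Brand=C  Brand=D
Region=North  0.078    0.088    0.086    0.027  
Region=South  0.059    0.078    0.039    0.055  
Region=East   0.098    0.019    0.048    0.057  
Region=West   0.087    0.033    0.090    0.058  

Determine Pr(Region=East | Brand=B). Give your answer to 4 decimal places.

0.0872

P(Brand=B) = 0.088 + 0.078 + 0.019 + 0.033 = 0.218.
P(Region=East | Brand=B) = 0.019/0.218 = 0.0872.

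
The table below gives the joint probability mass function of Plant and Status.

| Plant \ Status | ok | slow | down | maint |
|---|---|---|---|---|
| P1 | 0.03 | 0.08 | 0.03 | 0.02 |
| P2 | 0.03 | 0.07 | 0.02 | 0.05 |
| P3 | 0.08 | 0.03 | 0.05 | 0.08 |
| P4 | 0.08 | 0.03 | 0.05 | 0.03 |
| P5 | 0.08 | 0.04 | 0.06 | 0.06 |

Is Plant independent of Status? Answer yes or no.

no

P(Plant=P1) = 0.16 and P(Status=slow) = 0.25, so their product is 0.0400, but P(Plant=P1, Status=slow) = 0.08. Since these differ, Plant and Status are not independent.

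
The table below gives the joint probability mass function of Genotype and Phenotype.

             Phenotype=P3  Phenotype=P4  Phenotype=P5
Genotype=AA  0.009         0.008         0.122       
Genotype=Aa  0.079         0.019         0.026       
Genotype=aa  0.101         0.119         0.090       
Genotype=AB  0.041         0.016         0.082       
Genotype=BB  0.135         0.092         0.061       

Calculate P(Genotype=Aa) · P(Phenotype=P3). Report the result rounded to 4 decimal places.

P(Genotype=Aa) = 0.079 + 0.019 + 0.026 = 0.124.
P(Phenotype=P3) = 0.009 + 0.079 + 0.101 + 0.041 + 0.135 = 0.365.
Product: 0.124 × 0.365 = 0.0453.

0.0453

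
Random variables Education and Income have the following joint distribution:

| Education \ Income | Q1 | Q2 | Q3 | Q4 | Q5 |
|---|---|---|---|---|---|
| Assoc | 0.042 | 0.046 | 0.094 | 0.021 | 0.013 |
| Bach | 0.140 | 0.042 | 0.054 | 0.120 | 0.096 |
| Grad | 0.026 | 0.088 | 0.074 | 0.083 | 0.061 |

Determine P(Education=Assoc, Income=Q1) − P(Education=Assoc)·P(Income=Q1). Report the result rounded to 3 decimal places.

-0.003

P(Education=Assoc) = 0.042 + 0.046 + 0.094 + 0.021 + 0.013 = 0.216.
P(Income=Q1) = 0.042 + 0.140 + 0.026 = 0.208.
P(Education=Assoc, Income=Q1) − P(Education=Assoc)P(Income=Q1) = 0.042 − 0.216×0.208 = -0.003.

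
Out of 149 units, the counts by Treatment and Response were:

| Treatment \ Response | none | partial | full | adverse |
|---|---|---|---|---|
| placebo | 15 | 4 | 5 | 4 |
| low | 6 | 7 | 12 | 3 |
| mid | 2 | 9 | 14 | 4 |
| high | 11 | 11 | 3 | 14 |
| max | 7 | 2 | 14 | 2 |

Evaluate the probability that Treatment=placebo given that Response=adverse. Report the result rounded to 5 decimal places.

Total with Response=adverse: 4 + 3 + 4 + 14 + 2 = 27.
P(Treatment=placebo | Response=adverse) = 4/27 = 0.14815.

0.14815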